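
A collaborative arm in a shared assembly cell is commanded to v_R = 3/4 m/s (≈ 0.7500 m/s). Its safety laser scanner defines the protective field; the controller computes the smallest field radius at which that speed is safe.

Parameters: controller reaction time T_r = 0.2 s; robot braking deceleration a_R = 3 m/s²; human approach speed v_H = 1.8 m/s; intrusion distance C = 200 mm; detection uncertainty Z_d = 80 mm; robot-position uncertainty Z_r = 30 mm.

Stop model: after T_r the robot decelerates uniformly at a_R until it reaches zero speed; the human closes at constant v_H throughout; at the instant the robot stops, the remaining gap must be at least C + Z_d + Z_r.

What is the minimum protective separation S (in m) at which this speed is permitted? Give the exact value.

braking lasts T_s = (3/4)/3 = 0.2500 s
reaction-phase robot travel = 0.7500·0.2000 = 0.1500 m
braking distance = 0.7500²/(2·3.0000) = 0.0938 m
human closes 1.8000·0.4500 = 0.8100 m
margins: 0.2000+0.0800+0.0300 = 0.3100 m
S_min ≈ 0.1500+0.0938+0.8100+0.3100  ⇒  S_min = 1091/800 m

S_min = 1091/800 m = 1.3638 m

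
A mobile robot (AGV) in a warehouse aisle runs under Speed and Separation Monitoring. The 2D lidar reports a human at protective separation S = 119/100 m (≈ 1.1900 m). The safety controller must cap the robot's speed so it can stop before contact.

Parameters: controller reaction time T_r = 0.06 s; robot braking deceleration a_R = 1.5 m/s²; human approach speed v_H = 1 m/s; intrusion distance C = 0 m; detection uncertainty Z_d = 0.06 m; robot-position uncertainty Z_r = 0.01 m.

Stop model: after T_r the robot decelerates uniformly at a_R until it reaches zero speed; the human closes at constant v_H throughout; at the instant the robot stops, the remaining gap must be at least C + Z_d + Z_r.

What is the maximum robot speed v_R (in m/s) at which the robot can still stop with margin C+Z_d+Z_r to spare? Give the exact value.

v_R_max = 1 m/s = 1.0000 m/s

at the boundary: (1/3)·v² + (109/150)·v + (-53/50) = 0
  disc = (109/150)² − 4·(1/3)·(-53/50) = 43681/22500 ; √disc = 209/150
  v_R = (−(109/150) + 209/150) / (2·(1/3)) = 1 m/s
check:
T_s = v_R/a_R = 1/(3/2) = 0.6667 s
reaction-phase robot travel = 1.0000·0.0600 = 0.0600 m
robot under decel: 1.0000²/(2·1.5000) = 0.3333 m
person approaches 1.0000·(0.0600+0.6667) = 0.7267 m
margins: 0.0000+0.0600+0.0100 = 0.0700 m
sum ≈ 0.0600+0.3333+0.7267+0.0700 ≈ 1.1900 m = S ✓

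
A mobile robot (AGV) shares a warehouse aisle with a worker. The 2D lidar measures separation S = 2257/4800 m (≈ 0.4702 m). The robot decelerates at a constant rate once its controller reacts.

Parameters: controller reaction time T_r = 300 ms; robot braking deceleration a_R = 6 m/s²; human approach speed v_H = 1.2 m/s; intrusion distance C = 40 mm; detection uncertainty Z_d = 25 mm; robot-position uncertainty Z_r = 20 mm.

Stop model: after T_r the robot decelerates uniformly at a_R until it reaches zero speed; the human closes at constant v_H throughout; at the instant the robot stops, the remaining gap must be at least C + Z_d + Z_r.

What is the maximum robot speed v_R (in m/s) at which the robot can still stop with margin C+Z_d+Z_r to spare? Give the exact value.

collect terms ⇒ (1/12)·v_R² + (1/2)·v_R + (-121/4800) = 0
  disc = (1/2)² − 4·(1/12)·(-121/4800) = 3721/14400 ; √disc = 61/120
  v_R = (−(1/2) + 61/120) / (2·(1/12)) = 1/20 m/s
check:
braking lasts T_s = (1/20)/6 = 0.0083 s
reaction-phase robot travel = 0.0500·0.3000 = 0.0150 m
robot covers 0.0500·0.0083 − ½·6.0000·0.0083² = 0.0002 m while stopping
person approaches 1.2000·(0.3000+0.0083) = 0.3700 m
C+Z_d+Z_r = 0.0400+0.0250+0.0200 = 0.0850 m
sum ≈ 0.0150+0.0002+0.3700+0.0850 ≈ 0.4702 m = S ✓

v_R_max = 1/20 m/s = 0.0500 m/s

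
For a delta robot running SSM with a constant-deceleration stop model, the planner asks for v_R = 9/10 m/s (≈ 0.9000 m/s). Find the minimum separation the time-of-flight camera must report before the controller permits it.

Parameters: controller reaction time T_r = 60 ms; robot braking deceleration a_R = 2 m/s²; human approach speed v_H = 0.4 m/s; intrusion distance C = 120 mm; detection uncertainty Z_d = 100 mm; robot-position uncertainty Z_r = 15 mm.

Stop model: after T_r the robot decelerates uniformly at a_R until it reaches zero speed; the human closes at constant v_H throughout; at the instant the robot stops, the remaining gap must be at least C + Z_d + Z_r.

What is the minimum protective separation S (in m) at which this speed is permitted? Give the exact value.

T_s = v_R/a_R = (9/10)/2 = 0.4500 s
robot in T_r: 0.9000·0.0600 = 0.0540 m
braking distance = 0.9000²/(2·2.0000) = 0.2025 m
human over T_r+T_s: 0.4000·(0.0600+0.4500) = 0.2040 m
residual clearance needed = 0.1200+0.1000+0.0150 = 0.2350 m
S_min ≈ 0.0540+0.2025+0.2040+0.2350  ⇒  S_min = 1391/2000 m

S_min = 1391/2000 m = 0.6955 m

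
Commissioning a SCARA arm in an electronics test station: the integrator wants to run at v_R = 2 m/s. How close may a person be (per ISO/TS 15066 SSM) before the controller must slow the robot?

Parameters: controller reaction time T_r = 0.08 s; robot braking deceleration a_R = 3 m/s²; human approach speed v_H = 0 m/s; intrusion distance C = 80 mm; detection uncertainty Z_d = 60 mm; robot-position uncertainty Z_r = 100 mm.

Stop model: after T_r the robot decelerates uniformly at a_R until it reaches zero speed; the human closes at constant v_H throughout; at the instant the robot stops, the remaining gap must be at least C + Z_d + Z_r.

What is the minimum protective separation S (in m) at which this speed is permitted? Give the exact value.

T_s = v_R/a_R = 2/3 = 0.6667 s
reaction-phase robot travel = 2.0000·0.0800 = 0.1600 m
robot covers 2.0000·0.6667 − ½·3.0000·0.6667² = 0.6667 m while stopping
human closes 0.0000·0.7467 = 0.0000 m
C+Z_d+Z_r = 0.0800+0.0600+0.1000 = 0.2400 m
S_min ≈ 0.1600+0.6667+0.0000+0.2400  ⇒  S_min = 16/15 m

S_min = 16/15 m = 1.0667 m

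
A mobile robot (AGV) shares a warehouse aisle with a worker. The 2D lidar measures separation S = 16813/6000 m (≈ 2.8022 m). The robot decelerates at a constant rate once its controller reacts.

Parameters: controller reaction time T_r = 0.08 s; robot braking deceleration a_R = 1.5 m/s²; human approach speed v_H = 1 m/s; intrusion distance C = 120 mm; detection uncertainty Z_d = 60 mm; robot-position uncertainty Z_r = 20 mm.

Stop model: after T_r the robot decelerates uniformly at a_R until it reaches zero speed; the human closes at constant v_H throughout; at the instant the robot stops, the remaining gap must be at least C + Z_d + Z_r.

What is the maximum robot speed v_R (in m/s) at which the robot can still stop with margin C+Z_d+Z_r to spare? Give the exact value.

at the boundary: (1/3)·v² + (56/75)·v + (-15133/6000) = 0
  disc = (56/75)² − 4·(1/3)·(-15133/6000) = 9801/2500 ; √disc = 99/50
  v_R = (−(56/75) + 99/50) / (2·(1/3)) = 37/20 m/s
check:
T_s = v_R/a_R = (37/20)/(3/2) = 1.2333 s
reaction-phase robot travel = 1.8500·0.0800 = 0.1480 m
robot covers 1.8500·1.2333 − ½·1.5000·1.2333² = 1.1408 m while stopping
human closes 1.0000·1.3133 = 1.3133 m
C+Z_d+Z_r = 0.1200+0.0600+0.0200 = 0.2000 m
sum ≈ 0.1480+1.1408+1.3133+0.2000 ≈ 2.8022 m = S ✓

v_R_max = 37/20 m/s = 1.8500 m/s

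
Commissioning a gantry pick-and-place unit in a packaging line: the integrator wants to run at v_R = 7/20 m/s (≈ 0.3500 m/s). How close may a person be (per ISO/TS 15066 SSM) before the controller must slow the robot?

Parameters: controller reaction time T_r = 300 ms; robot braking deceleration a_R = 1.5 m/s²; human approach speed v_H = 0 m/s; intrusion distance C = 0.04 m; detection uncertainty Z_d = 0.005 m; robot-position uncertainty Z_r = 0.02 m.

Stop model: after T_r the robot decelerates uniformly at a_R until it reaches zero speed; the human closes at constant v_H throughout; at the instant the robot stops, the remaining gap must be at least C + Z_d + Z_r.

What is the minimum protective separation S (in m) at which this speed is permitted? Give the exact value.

S_min = 253/1200 m = 0.2108 m

T_s = v_R/a_R = (7/20)/(3/2) = 0.2333 s
robot in T_r: 0.3500·0.3000 = 0.1050 m
robot under decel: 0.3500²/(2·1.5000) = 0.0408 m
person approaches 0.0000·(0.3000+0.2333) = 0.0000 m
C+Z_d+Z_r = 0.0400+0.0050+0.0200 = 0.0650 m
S_min ≈ 0.1050+0.0408+0.0000+0.0650  ⇒  S_min = 253/1200 m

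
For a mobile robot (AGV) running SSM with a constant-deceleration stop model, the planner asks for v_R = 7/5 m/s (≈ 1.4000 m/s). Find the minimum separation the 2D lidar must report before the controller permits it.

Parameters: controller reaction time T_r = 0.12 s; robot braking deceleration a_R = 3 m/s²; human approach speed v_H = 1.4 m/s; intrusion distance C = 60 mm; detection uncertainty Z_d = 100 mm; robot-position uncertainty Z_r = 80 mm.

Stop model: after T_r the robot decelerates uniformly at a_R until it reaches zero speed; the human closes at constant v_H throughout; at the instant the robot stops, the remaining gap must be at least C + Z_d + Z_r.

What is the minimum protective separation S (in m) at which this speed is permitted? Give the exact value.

braking lasts T_s = (7/5)/3 = 0.4667 s
reaction-phase robot travel = 1.4000·0.1200 = 0.1680 m
robot under decel: 1.4000²/(2·3.0000) = 0.3267 m
human closes 1.4000·0.5867 = 0.8213 m
residual clearance needed = 0.0600+0.1000+0.0800 = 0.2400 m
S_min ≈ 0.1680+0.3267+0.8213+0.2400  ⇒  S_min = 389/250 m

S_min = 389/250 m = 1.5560 m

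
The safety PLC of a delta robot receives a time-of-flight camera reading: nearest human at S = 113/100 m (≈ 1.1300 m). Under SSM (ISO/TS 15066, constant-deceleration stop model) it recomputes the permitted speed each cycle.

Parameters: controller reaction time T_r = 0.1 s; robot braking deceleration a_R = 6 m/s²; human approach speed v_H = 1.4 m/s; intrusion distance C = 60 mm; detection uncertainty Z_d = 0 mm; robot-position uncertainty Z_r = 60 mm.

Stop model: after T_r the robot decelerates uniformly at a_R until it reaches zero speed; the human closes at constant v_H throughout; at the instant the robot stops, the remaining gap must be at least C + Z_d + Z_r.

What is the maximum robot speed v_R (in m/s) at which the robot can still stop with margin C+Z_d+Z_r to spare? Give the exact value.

v_R_max = 9/5 m/s = 1.8000 m/s

at the boundary: (1/12)·v² + (1/3)·v + (-87/100) = 0
  disc = (1/3)² − 4·(1/12)·(-87/100) = 361/900 ; √disc = 19/30
  v_R = (−(1/3) + 19/30) / (2·(1/12)) = 9/5 m/s
check:
stop time T_s = (9/5)/6 = 0.3000 s
reaction-phase robot travel = 1.8000·0.1000 = 0.1800 m
robot under decel: 1.8000²/(2·6.0000) = 0.2700 m
person approaches 1.4000·(0.1000+0.3000) = 0.5600 m
residual clearance needed = 0.0600+0.0000+0.0600 = 0.1200 m
sum ≈ 0.1800+0.2700+0.5600+0.1200 ≈ 1.1300 m = S ✓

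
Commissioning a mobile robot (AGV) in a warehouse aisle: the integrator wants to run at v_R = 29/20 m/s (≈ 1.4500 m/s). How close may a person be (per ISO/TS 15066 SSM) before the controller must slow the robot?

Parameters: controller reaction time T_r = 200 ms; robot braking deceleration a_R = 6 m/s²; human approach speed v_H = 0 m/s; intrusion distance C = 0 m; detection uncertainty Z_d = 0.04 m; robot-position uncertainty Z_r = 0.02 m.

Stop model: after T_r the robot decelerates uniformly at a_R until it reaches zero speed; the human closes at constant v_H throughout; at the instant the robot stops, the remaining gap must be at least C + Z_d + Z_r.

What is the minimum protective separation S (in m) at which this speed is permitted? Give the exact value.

T_s = v_R/a_R = (29/20)/6 = 0.2417 s
robot in T_r: 1.4500·0.2000 = 0.2900 m
braking distance = 1.4500²/(2·6.0000) = 0.1752 m
person approaches 0.0000·(0.2000+0.2417) = 0.0000 m
C+Z_d+Z_r = 0.0000+0.0400+0.0200 = 0.0600 m
S_min ≈ 0.2900+0.1752+0.0000+0.0600  ⇒  S_min = 2521/4800 m

S_min = 2521/4800 m = 0.5252 m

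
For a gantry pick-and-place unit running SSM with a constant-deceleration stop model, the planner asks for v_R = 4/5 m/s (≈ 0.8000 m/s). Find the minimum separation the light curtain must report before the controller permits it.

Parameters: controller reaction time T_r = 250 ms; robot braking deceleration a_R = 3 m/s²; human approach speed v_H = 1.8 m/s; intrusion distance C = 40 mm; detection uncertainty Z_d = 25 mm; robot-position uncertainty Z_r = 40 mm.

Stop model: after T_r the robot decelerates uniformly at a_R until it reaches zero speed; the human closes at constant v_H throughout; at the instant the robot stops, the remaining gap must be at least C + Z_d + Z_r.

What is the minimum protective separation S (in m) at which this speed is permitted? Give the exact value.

T_s = v_R/a_R = (4/5)/3 = 0.2667 s
robot covers v_R·T_r = 0.8000·0.2500 = 0.2000 m before braking
braking distance = 0.8000²/(2·3.0000) = 0.1067 m
person approaches 1.8000·(0.2500+0.2667) = 0.9300 m
margins: 0.0400+0.0250+0.0400 = 0.1050 m
S_min ≈ 0.2000+0.1067+0.9300+0.1050  ⇒  S_min = 161/120 m

S_min = 161/120 m = 1.3417 m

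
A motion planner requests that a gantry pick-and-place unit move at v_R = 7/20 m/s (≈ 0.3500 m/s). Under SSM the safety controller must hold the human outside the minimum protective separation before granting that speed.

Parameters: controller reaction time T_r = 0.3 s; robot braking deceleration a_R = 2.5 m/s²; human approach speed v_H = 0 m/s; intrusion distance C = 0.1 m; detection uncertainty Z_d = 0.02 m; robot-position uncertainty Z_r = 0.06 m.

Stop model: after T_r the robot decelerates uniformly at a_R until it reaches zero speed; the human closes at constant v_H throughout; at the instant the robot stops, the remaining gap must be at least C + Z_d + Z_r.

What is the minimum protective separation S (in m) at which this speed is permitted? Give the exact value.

S_min = 619/2000 m = 0.3095 m

T_s = v_R/a_R = (7/20)/(5/2) = 0.1400 s
reaction-phase robot travel = 0.3500·0.3000 = 0.1050 m
robot under decel: 0.3500²/(2·2.5000) = 0.0245 m
person approaches 0.0000·(0.3000+0.1400) = 0.0000 m
C+Z_d+Z_r = 0.1000+0.0200+0.0600 = 0.1800 m
S_min ≈ 0.1050+0.0245+0.0000+0.1800  ⇒  S_min = 619/2000 m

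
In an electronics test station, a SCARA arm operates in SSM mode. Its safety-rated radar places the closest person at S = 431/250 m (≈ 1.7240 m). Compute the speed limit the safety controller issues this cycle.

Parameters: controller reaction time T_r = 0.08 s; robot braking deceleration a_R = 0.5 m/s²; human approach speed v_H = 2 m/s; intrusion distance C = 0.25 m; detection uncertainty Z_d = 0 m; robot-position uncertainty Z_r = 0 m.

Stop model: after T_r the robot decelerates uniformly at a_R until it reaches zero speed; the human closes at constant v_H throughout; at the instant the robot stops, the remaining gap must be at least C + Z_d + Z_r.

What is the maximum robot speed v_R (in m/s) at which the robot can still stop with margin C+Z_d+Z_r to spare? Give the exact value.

v_R_max = 3/10 m/s = 0.3000 m/s

collect terms ⇒ (1)·v_R² + (102/25)·v_R + (-657/500) = 0
  disc = (102/25)² − 4·(1)·(-657/500) = 13689/625 ; √disc = 117/25
  v_R = (−(102/25) + 117/25) / (2·(1)) = 3/10 m/s
check:
T_s = v_R/a_R = (3/10)/(1/2) = 0.6000 s
reaction-phase robot travel = 0.3000·0.0800 = 0.0240 m
braking distance = 0.3000²/(2·0.5000) = 0.0900 m
human closes 2.0000·0.6800 = 1.3600 m
margins: 0.2500+0.0000+0.0000 = 0.2500 m
sum ≈ 0.0240+0.0900+1.3600+0.2500 ≈ 1.7240 m = S ✓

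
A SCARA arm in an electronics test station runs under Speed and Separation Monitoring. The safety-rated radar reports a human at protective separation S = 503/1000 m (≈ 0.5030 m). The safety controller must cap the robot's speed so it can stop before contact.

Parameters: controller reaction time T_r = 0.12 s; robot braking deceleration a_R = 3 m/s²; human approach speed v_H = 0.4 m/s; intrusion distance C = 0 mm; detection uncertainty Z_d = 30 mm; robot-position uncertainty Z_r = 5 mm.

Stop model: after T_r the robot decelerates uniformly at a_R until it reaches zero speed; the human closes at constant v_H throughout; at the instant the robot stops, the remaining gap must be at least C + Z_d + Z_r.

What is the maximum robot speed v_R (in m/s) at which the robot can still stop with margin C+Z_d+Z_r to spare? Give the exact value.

v_R_max = 1 m/s = 1.0000 m/s

at the boundary: (1/6)·v² + (19/75)·v + (-21/50) = 0
  disc = (19/75)² − 4·(1/6)·(-21/50) = 1936/5625 ; √disc = 44/75
  v_R = (−(19/75) + 44/75) / (2·(1/6)) = 1 m/s
check:
stop time T_s = 1/3 = 0.3333 s
robot in T_r: 1.0000·0.1200 = 0.1200 m
robot under decel: 1.0000²/(2·3.0000) = 0.1667 m
human closes 0.4000·0.4533 = 0.1813 m
C+Z_d+Z_r = 0.0000+0.0300+0.0050 = 0.0350 m
sum ≈ 0.1200+0.1667+0.1813+0.0350 ≈ 0.5030 m = S ✓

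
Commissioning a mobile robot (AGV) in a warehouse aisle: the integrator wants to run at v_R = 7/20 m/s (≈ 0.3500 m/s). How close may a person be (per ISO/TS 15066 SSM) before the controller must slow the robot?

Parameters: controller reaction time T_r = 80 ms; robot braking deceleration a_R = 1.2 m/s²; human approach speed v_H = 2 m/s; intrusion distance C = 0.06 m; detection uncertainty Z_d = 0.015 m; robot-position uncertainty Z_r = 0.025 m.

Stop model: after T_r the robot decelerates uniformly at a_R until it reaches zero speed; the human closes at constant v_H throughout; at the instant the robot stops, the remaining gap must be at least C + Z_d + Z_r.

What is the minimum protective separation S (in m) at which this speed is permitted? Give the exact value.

stop time T_s = (7/20)/(6/5) = 0.2917 s
reaction-phase robot travel = 0.3500·0.0800 = 0.0280 m
robot covers 0.3500·0.2917 − ½·1.2000·0.2917² = 0.0510 m while stopping
human closes 2.0000·0.3717 = 0.7433 m
residual clearance needed = 0.0600+0.0150+0.0250 = 0.1000 m
S_min ≈ 0.0280+0.0510+0.7433+0.1000  ⇒  S_min = 7379/8000 m

S_min = 7379/8000 m = 0.9224 m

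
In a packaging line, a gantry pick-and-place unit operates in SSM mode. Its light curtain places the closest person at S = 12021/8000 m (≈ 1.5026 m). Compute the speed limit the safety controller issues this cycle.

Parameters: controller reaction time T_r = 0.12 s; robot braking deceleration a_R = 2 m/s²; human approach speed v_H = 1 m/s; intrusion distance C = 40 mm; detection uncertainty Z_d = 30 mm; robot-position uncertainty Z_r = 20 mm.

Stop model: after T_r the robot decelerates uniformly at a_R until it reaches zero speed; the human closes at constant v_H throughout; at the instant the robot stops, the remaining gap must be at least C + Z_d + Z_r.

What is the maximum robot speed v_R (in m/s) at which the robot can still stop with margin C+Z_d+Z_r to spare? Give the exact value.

at the boundary: (1/4)·v² + (31/50)·v + (-10341/8000) = 0
  disc = (31/50)² − 4·(1/4)·(-10341/8000) = 67081/40000 ; √disc = 259/200
  v_R = (−(31/50) + 259/200) / (2·(1/4)) = 27/20 m/s
check:
T_s = v_R/a_R = (27/20)/2 = 0.6750 s
reaction-phase robot travel = 1.3500·0.1200 = 0.1620 m
braking distance = 1.3500²/(2·2.0000) = 0.4556 m
human over T_r+T_s: 1.0000·(0.1200+0.6750) = 0.7950 m
C+Z_d+Z_r = 0.0400+0.0300+0.0200 = 0.0900 m
sum ≈ 0.1620+0.4556+0.7950+0.0900 ≈ 1.5026 m = S ✓

v_R_max = 27/20 m/s = 1.3500 m/s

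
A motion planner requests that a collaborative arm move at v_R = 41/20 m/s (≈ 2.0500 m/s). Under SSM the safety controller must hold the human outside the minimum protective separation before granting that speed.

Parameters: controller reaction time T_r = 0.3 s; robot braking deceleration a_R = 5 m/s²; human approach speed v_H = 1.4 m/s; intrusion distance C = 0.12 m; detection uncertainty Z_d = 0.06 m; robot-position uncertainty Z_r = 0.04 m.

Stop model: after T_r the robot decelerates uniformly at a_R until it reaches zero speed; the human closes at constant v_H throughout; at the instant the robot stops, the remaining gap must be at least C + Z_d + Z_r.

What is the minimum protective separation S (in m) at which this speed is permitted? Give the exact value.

S_min = 8997/4000 m = 2.2492 m

T_s = v_R/a_R = (41/20)/5 = 0.4100 s
robot in T_r: 2.0500·0.3000 = 0.6150 m
robot covers 2.0500·0.4100 − ½·5.0000·0.4100² = 0.4203 m while stopping
person approaches 1.4000·(0.3000+0.4100) = 0.9940 m
residual clearance needed = 0.1200+0.0600+0.0400 = 0.2200 m
S_min ≈ 0.6150+0.4203+0.9940+0.2200  ⇒  S_min = 8997/4000 m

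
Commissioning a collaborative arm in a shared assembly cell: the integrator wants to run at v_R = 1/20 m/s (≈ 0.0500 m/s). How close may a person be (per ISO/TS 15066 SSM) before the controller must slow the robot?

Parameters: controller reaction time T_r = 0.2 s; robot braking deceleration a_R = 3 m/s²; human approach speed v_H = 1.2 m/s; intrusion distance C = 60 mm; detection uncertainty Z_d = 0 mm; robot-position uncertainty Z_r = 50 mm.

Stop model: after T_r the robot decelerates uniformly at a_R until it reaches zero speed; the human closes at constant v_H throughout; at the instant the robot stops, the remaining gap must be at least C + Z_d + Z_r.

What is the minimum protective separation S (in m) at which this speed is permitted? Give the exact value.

stop time T_s = (1/20)/3 = 0.0167 s
robot in T_r: 0.0500·0.2000 = 0.0100 m
robot covers 0.0500·0.0167 − ½·3.0000·0.0167² = 0.0004 m while stopping
person approaches 1.2000·(0.2000+0.0167) = 0.2600 m
C+Z_d+Z_r = 0.0600+0.0000+0.0500 = 0.1100 m
S_min ≈ 0.0100+0.0004+0.2600+0.1100  ⇒  S_min = 913/2400 m

S_min = 913/2400 m = 0.3804 m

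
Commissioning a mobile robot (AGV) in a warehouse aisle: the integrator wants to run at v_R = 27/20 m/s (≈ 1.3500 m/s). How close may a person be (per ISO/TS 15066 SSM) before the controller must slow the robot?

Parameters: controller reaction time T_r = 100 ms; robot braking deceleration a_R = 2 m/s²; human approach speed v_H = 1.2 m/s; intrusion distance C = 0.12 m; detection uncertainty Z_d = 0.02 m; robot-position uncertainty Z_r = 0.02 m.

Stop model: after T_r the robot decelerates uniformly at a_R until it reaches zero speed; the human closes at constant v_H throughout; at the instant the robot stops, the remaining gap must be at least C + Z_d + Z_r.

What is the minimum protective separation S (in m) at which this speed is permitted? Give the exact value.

braking lasts T_s = (27/20)/2 = 0.6750 s
robot covers v_R·T_r = 1.3500·0.1000 = 0.1350 m before braking
robot under decel: 1.3500²/(2·2.0000) = 0.4556 m
human over T_r+T_s: 1.2000·(0.1000+0.6750) = 0.9300 m
residual clearance needed = 0.1200+0.0200+0.0200 = 0.1600 m
S_min ≈ 0.1350+0.4556+0.9300+0.1600  ⇒  S_min = 2689/1600 m

S_min = 2689/1600 m = 1.6806 m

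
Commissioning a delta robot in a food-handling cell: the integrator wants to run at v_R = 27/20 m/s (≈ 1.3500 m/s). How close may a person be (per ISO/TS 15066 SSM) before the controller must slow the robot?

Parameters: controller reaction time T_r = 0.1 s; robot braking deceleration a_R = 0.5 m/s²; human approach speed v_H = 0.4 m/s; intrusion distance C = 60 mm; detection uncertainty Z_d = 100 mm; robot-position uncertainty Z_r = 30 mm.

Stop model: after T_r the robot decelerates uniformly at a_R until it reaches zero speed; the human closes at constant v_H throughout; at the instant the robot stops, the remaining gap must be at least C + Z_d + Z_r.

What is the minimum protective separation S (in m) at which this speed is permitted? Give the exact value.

T_s = v_R/a_R = (27/20)/(1/2) = 2.7000 s
robot covers v_R·T_r = 1.3500·0.1000 = 0.1350 m before braking
robot covers 1.3500·2.7000 − ½·0.5000·2.7000² = 1.8225 m while stopping
person approaches 0.4000·(0.1000+2.7000) = 1.1200 m
margins: 0.0600+0.1000+0.0300 = 0.1900 m
S_min ≈ 0.1350+1.8225+1.1200+0.1900  ⇒  S_min = 1307/400 m

S_min = 1307/400 m = 3.2675 m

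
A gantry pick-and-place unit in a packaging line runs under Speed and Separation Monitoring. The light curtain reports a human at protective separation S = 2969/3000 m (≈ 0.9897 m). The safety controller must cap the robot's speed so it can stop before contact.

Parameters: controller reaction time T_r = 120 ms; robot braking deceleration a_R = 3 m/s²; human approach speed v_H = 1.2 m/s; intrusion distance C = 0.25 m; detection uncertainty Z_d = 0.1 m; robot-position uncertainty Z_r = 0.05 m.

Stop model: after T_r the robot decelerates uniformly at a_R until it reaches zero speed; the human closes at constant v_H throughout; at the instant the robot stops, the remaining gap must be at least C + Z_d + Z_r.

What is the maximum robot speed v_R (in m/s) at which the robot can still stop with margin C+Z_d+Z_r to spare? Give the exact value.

v_R_max = 7/10 m/s = 0.7000 m/s

collect terms ⇒ (1/6)·v_R² + (13/25)·v_R + (-1337/3000) = 0
  disc = (13/25)² − 4·(1/6)·(-1337/3000) = 12769/22500 ; √disc = 113/150
  v_R = (−(13/25) + 113/150) / (2·(1/6)) = 7/10 m/s
check:
braking lasts T_s = (7/10)/3 = 0.2333 s
robot in T_r: 0.7000·0.1200 = 0.0840 m
braking distance = 0.7000²/(2·3.0000) = 0.0817 m
human over T_r+T_s: 1.2000·(0.1200+0.2333) = 0.4240 m
C+Z_d+Z_r = 0.2500+0.1000+0.0500 = 0.4000 m
sum ≈ 0.0840+0.0817+0.4240+0.4000 ≈ 0.9897 m = S ✓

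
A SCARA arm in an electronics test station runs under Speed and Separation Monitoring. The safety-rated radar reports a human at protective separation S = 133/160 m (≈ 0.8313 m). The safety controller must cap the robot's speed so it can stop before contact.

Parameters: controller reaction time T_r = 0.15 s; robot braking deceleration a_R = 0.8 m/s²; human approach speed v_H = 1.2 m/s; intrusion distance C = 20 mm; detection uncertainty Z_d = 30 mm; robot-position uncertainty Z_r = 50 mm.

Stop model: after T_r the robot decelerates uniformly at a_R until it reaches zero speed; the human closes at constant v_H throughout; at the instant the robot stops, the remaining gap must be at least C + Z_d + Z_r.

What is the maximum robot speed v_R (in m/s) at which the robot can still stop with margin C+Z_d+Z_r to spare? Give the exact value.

v_R_max = 3/10 m/s = 0.3000 m/s

quadratic (5/8)·v² + (33/20)·v + (-441/800) = 0
  disc = (33/20)² − 4·(5/8)·(-441/800) = 6561/1600 ; √disc = 81/40
  v_R = (−(33/20) + 81/40) / (2·(5/8)) = 3/10 m/s
check:
braking lasts T_s = (3/10)/(4/5) = 0.3750 s
robot in T_r: 0.3000·0.1500 = 0.0450 m
robot covers 0.3000·0.3750 − ½·0.8000·0.3750² = 0.0563 m while stopping
human over T_r+T_s: 1.2000·(0.1500+0.3750) = 0.6300 m
C+Z_d+Z_r = 0.0200+0.0300+0.0500 = 0.1000 m
sum ≈ 0.0450+0.0563+0.6300+0.1000 ≈ 0.8313 m = S ✓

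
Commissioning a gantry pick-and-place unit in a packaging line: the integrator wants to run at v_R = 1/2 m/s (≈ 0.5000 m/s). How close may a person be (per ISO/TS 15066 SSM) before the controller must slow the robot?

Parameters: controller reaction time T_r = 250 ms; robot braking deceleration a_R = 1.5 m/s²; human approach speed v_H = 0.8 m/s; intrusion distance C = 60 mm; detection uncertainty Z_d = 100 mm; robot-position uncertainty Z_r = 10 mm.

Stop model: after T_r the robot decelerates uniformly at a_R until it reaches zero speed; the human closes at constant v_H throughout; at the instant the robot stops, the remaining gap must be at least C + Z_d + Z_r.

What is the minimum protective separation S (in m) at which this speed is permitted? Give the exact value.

braking lasts T_s = (1/2)/(3/2) = 0.3333 s
reaction-phase robot travel = 0.5000·0.2500 = 0.1250 m
braking distance = 0.5000²/(2·1.5000) = 0.0833 m
person approaches 0.8000·(0.2500+0.3333) = 0.4667 m
margins: 0.0600+0.1000+0.0100 = 0.1700 m
S_min ≈ 0.1250+0.0833+0.4667+0.1700  ⇒  S_min = 169/200 m

S_min = 169/200 m = 0.8450 m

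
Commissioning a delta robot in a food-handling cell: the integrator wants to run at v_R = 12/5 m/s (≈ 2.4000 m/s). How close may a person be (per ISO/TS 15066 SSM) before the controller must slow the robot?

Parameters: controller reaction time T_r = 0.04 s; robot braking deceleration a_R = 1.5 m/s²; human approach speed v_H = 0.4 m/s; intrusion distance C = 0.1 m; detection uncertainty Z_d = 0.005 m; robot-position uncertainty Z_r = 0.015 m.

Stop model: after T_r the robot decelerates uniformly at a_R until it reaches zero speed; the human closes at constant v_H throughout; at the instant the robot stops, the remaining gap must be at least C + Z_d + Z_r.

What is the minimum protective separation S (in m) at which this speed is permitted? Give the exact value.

S_min = 349/125 m = 2.7920 m

T_s = v_R/a_R = (12/5)/(3/2) = 1.6000 s
robot in T_r: 2.4000·0.0400 = 0.0960 m
robot under decel: 2.4000²/(2·1.5000) = 1.9200 m
human over T_r+T_s: 0.4000·(0.0400+1.6000) = 0.6560 m
residual clearance needed = 0.1000+0.0050+0.0150 = 0.1200 m
S_min ≈ 0.0960+1.9200+0.6560+0.1200  ⇒  S_min = 349/125 m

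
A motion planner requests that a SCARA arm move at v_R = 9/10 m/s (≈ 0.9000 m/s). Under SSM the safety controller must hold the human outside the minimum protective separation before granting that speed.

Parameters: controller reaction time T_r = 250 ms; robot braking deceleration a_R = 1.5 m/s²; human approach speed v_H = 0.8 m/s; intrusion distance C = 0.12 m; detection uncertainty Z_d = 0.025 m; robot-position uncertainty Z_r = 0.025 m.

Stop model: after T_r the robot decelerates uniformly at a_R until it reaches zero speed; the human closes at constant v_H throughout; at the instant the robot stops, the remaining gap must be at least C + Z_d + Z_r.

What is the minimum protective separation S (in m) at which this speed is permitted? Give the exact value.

S_min = 269/200 m = 1.3450 m

stop time T_s = (9/10)/(3/2) = 0.6000 s
robot in T_r: 0.9000·0.2500 = 0.2250 m
braking distance = 0.9000²/(2·1.5000) = 0.2700 m
person approaches 0.8000·(0.2500+0.6000) = 0.6800 m
C+Z_d+Z_r = 0.1200+0.0250+0.0250 = 0.1700 m
S_min ≈ 0.2250+0.2700+0.6800+0.1700  ⇒  S_min = 269/200 m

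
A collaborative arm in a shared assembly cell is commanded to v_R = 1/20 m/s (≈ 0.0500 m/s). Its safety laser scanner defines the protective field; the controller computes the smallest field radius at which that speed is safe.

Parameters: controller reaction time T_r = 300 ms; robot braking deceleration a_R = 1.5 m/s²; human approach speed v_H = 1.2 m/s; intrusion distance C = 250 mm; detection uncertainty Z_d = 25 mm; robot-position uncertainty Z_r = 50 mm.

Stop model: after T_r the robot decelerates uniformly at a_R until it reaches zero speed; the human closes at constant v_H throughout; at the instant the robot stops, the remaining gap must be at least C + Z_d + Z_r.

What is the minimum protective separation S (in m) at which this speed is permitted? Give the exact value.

S_min = 889/1200 m = 0.7408 m

braking lasts T_s = (1/20)/(3/2) = 0.0333 s
robot in T_r: 0.0500·0.3000 = 0.0150 m
robot under decel: 0.0500²/(2·1.5000) = 0.0008 m
human over T_r+T_s: 1.2000·(0.3000+0.0333) = 0.4000 m
residual clearance needed = 0.2500+0.0250+0.0500 = 0.3250 m
S_min ≈ 0.0150+0.0008+0.4000+0.3250  ⇒  S_min = 889/1200 m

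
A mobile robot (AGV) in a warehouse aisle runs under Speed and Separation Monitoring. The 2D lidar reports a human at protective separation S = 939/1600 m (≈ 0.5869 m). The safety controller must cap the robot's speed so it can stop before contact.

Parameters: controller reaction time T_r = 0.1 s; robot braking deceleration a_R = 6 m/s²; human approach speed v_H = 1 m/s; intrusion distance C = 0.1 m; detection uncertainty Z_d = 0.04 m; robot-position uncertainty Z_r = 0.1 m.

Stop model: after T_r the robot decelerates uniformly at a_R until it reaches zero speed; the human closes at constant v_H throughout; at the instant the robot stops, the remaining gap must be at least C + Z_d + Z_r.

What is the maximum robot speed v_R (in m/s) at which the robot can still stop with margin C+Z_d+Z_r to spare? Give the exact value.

v_R_max = 3/4 m/s = 0.7500 m/s

quadratic (1/12)·v² + (4/15)·v + (-79/320) = 0
  disc = (4/15)² − 4·(1/12)·(-79/320) = 2209/14400 ; √disc = 47/120
  v_R = (−(4/15) + 47/120) / (2·(1/12)) = 3/4 m/s
check:
T_s = v_R/a_R = (3/4)/6 = 0.1250 s
robot in T_r: 0.7500·0.1000 = 0.0750 m
robot covers 0.7500·0.1250 − ½·6.0000·0.1250² = 0.0469 m while stopping
person approaches 1.0000·(0.1000+0.1250) = 0.2250 m
margins: 0.1000+0.0400+0.1000 = 0.2400 m
sum ≈ 0.0750+0.0469+0.2250+0.2400 ≈ 0.5869 m = S ✓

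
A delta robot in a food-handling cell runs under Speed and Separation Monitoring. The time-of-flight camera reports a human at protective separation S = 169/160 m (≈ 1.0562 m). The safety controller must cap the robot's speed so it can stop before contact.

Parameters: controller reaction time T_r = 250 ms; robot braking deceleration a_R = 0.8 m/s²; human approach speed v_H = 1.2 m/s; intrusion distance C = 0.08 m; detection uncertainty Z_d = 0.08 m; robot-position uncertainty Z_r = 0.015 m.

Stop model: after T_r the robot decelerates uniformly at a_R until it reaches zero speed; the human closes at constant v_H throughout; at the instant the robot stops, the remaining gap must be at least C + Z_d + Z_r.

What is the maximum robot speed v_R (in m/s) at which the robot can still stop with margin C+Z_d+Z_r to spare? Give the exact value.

v_R_max = 3/10 m/s = 0.3000 m/s

collect terms ⇒ (5/8)·v_R² + (7/4)·v_R + (-93/160) = 0
  disc = (7/4)² − 4·(5/8)·(-93/160) = 289/64 ; √disc = 17/8
  v_R = (−(7/4) + 17/8) / (2·(5/8)) = 3/10 m/s
check:
stop time T_s = (3/10)/(4/5) = 0.3750 s
robot in T_r: 0.3000·0.2500 = 0.0750 m
robot under decel: 0.3000²/(2·0.8000) = 0.0563 m
human closes 1.2000·0.6250 = 0.7500 m
margins: 0.0800+0.0800+0.0150 = 0.1750 m
sum ≈ 0.0750+0.0563+0.7500+0.1750 ≈ 1.0562 m = S ✓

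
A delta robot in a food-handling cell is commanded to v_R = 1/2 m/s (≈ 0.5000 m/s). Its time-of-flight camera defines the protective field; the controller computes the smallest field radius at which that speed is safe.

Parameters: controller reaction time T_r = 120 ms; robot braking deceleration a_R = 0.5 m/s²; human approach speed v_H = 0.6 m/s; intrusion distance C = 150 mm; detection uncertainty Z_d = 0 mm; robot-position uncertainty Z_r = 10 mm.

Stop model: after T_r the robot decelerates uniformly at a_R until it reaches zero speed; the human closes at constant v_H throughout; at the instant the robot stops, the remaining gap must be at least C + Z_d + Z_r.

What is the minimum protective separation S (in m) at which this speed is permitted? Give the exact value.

S_min = 571/500 m = 1.1420 m

braking lasts T_s = (1/2)/(1/2) = 1.0000 s
reaction-phase robot travel = 0.5000·0.1200 = 0.0600 m
robot covers 0.5000·1.0000 − ½·0.5000·1.0000² = 0.2500 m while stopping
person approaches 0.6000·(0.1200+1.0000) = 0.6720 m
C+Z_d+Z_r = 0.1500+0.0000+0.0100 = 0.1600 m
S_min ≈ 0.0600+0.2500+0.6720+0.1600  ⇒  S_min = 571/500 m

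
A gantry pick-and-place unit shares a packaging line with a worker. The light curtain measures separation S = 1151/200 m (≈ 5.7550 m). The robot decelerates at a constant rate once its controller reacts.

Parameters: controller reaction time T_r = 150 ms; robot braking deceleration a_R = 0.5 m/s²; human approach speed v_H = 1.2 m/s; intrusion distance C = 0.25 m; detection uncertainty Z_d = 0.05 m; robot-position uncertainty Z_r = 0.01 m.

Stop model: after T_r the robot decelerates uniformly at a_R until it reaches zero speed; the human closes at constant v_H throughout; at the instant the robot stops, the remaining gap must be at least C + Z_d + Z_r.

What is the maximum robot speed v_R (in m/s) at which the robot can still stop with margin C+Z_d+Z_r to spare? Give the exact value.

v_R_max = 27/20 m/s = 1.3500 m/s

collect terms ⇒ (1)·v_R² + (51/20)·v_R + (-1053/200) = 0
  disc = (51/20)² − 4·(1)·(-1053/200) = 441/16 ; √disc = 21/4
  v_R = (−(51/20) + 21/4) / (2·(1)) = 27/20 m/s
check:
T_s = v_R/a_R = (27/20)/(1/2) = 2.7000 s
robot covers v_R·T_r = 1.3500·0.1500 = 0.2025 m before braking
braking distance = 1.3500²/(2·0.5000) = 1.8225 m
human closes 1.2000·2.8500 = 3.4200 m
C+Z_d+Z_r = 0.2500+0.0500+0.0100 = 0.3100 m
sum ≈ 0.2025+1.8225+3.4200+0.3100 ≈ 5.7550 m = S ✓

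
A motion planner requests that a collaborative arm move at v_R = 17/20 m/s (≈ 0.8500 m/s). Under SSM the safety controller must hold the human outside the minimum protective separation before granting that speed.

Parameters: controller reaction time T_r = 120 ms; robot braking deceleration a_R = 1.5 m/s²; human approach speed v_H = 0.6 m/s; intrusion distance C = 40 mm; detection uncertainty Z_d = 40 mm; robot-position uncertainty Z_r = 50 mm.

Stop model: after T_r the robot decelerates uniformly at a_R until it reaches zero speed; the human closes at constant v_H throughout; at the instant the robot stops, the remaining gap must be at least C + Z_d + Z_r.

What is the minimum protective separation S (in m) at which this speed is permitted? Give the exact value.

braking lasts T_s = (17/20)/(3/2) = 0.5667 s
robot covers v_R·T_r = 0.8500·0.1200 = 0.1020 m before braking
braking distance = 0.8500²/(2·1.5000) = 0.2408 m
human closes 0.6000·0.6867 = 0.4120 m
C+Z_d+Z_r = 0.0400+0.0400+0.0500 = 0.1300 m
S_min ≈ 0.1020+0.2408+0.4120+0.1300  ⇒  S_min = 5309/6000 m

S_min = 5309/6000 m = 0.8848 m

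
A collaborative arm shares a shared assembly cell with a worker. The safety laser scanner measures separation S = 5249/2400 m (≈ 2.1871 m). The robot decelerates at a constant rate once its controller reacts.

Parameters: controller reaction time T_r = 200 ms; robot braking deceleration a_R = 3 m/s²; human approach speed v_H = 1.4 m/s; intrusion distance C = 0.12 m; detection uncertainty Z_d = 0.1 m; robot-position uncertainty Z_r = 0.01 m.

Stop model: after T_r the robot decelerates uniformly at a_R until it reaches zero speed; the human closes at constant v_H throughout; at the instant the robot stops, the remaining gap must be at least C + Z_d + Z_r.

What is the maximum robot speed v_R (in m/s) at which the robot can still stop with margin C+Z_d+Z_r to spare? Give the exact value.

collect terms ⇒ (1/6)·v_R² + (2/3)·v_R + (-161/96) = 0
  disc = (2/3)² − 4·(1/6)·(-161/96) = 25/16 ; √disc = 5/4
  v_R = (−(2/3) + 5/4) / (2·(1/6)) = 7/4 m/s
check:
stop time T_s = (7/4)/3 = 0.5833 s
robot in T_r: 1.7500·0.2000 = 0.3500 m
robot covers 1.7500·0.5833 − ½·3.0000·0.5833² = 0.5104 m while stopping
human closes 1.4000·0.7833 = 1.0967 m
residual clearance needed = 0.1200+0.1000+0.0100 = 0.2300 m
sum ≈ 0.3500+0.5104+1.0967+0.2300 ≈ 2.1871 m = S ✓

v_R_max = 7/4 m/s = 1.7500 m/s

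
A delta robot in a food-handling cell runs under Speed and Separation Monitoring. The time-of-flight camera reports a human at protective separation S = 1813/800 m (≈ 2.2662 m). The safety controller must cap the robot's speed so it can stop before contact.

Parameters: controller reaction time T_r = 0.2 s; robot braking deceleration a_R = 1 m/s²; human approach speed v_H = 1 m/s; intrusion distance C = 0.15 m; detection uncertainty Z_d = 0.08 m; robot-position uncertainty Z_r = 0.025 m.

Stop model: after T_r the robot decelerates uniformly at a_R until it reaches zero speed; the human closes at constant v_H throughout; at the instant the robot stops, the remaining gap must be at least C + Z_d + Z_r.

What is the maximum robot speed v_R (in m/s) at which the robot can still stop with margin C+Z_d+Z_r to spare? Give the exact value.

quadratic (1/2)·v² + (6/5)·v + (-1449/800) = 0
  disc = (6/5)² − 4·(1/2)·(-1449/800) = 81/16 ; √disc = 9/4
  v_R = (−(6/5) + 9/4) / (2·(1/2)) = 21/20 m/s
check:
T_s = v_R/a_R = (21/20)/1 = 1.0500 s
robot covers v_R·T_r = 1.0500·0.2000 = 0.2100 m before braking
robot covers 1.0500·1.0500 − ½·1.0000·1.0500² = 0.5513 m while stopping
human over T_r+T_s: 1.0000·(0.2000+1.0500) = 1.2500 m
margins: 0.1500+0.0800+0.0250 = 0.2550 m
sum ≈ 0.2100+0.5513+1.2500+0.2550 ≈ 2.2662 m = S ✓

v_R_max = 21/20 m/s = 1.0500 m/s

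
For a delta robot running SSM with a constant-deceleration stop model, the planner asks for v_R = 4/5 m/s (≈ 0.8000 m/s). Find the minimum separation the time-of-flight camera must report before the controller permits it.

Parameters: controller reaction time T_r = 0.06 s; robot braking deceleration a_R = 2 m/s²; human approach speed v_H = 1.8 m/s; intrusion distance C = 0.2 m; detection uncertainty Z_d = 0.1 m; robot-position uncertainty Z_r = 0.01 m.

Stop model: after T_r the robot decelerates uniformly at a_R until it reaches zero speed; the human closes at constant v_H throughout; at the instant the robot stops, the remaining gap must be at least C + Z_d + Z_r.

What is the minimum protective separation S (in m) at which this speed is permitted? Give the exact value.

S_min = 673/500 m = 1.3460 m

T_s = v_R/a_R = (4/5)/2 = 0.4000 s
robot covers v_R·T_r = 0.8000·0.0600 = 0.0480 m before braking
braking distance = 0.8000²/(2·2.0000) = 0.1600 m
person approaches 1.8000·(0.0600+0.4000) = 0.8280 m
C+Z_d+Z_r = 0.2000+0.1000+0.0100 = 0.3100 m
S_min ≈ 0.0480+0.1600+0.8280+0.3100  ⇒  S_min = 673/500 m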